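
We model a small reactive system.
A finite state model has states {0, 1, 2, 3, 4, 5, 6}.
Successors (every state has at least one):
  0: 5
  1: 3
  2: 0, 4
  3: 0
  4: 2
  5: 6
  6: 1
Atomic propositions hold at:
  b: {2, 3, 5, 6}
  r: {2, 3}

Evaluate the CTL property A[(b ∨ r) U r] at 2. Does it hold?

Sat(b ∨ r) = {2, 3, 5, 6}
A[(b ∨ r) U r]: least fixpoint, start Z0 = Sat(r) = {2, 3}, add states in Sat(b ∨ r) with every successor in Z. Already a fixed point.
Sat(A[(b ∨ r) U r]) = {2, 3}
2 ∈ Sat(A[(b ∨ r) U r]) = {2, 3}, so the formula holds at 2.

Yes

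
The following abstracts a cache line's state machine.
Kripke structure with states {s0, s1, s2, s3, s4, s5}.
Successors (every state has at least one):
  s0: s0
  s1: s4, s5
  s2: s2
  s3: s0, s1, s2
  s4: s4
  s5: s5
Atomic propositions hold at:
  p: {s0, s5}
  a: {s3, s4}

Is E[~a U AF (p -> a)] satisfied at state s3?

Sat(~a) = {s0, s1, s2, s5}
Sat(p -> a) = {s1, s2, s3, s4}
AF (p -> a): least fixpoint, start Z0 = {s1, s2, s3, s4}, add states with every successor in Z. Already a fixed point.
Sat(AF (p -> a)) = {s1, s2, s3, s4}
E[~a U AF (p -> a)]: least fixpoint, start Z0 = Sat(AF (p -> a)) = {s1, s2, s3, s4}, add states in Sat(~a) with some successor in Z. Already a fixed point.
Sat(E[~a U AF (p -> a)]) = {s1, s2, s3, s4}
s3 ∈ Sat(E[~a U AF (p -> a)]) = {s1, s2, s3, s4}, so the formula holds at s3.

Yes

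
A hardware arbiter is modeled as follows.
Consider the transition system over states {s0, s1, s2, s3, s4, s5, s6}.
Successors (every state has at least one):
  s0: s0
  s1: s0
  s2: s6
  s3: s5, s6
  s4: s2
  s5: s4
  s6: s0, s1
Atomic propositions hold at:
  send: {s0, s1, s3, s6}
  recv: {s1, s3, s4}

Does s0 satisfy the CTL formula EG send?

Yes

EG send: greatest fixpoint, start Z0 = {s0, s1, s3, s6}, keep only states in Sat with some successor in Z. Already a fixed point.
Sat(EG send) = {s0, s1, s3, s6}
s0 ∈ Sat(EG send) = {s0, s1, s3, s6}, so the formula holds at s0.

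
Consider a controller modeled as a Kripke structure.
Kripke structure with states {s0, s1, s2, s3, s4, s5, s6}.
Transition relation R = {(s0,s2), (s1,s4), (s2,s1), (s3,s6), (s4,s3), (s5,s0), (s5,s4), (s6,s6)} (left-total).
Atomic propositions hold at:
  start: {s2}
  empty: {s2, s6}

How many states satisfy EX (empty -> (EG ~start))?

Sat(~start) = {s0, s1, s3, s4, s5, s6}
EG ~start: greatest fixpoint, start Z0 = {s0, s1, s3, s4, s5, s6}, keep only states in Sat with some successor in Z. Z1 = {s1, s3, s4, s5, s6}; fixed.
Sat(EG ~start) = {s1, s3, s4, s5, s6}
Sat(empty -> (EG ~start)) = {s0, s1, s3, s4, s5, s6}
Sat(EX (empty -> (EG ~start))) = {s : some successor in {s0, s1, s3, s4, s5, s6}} = {s1, s2, s3, s4, s5, s6}
|Sat(EX (empty -> (EG ~start)))| = |{s1, s2, s3, s4, s5, s6}| = 6.

6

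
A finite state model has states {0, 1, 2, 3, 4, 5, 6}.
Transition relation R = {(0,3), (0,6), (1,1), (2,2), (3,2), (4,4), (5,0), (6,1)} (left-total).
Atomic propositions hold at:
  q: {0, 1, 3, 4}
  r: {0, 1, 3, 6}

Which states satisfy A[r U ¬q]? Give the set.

{0, 2, 3, 5, 6}

Sat(¬q) = {2, 5, 6}
A[r U ¬q]: least fixpoint, start Z0 = Sat(¬q) = {2, 5, 6}, add states in Sat(r) with every successor in Z. Z1 = {2, 3, 5, 6}; Z2 = {0, 2, 3, 5, 6}; fixed.
Sat(A[r U ¬q]) = {0, 2, 3, 5, 6}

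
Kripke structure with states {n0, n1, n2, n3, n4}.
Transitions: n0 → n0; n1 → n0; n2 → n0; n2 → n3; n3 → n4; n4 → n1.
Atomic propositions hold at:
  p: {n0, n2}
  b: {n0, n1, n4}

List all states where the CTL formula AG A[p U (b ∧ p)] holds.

Sat(b ∧ p) = {n0}
A[p U (b ∧ p)]: least fixpoint, start Z0 = Sat((b ∧ p)) = {n0}, add states in Sat(p) with every successor in Z. Already a fixed point.
Sat(A[p U (b ∧ p)]) = {n0}
AG A[p U (b ∧ p)]: greatest fixpoint, start Z0 = {n0}, keep only states in Sat with every successor in Z. Already a fixed point.
Sat(AG A[p U (b ∧ p)]) = {n0}

{n0}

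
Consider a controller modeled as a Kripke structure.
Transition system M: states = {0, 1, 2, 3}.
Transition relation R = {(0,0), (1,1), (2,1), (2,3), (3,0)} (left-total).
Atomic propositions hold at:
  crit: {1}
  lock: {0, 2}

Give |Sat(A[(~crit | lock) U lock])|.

3

Sat(~crit) = {0, 2, 3}
Sat(~crit | lock) = {0, 2, 3}
A[(~crit | lock) U lock]: least fixpoint, start Z0 = Sat(lock) = {0, 2}, add states in Sat(~crit | lock) with every successor in Z. Z1 = {0, 2, 3}; fixed.
Sat(A[(~crit | lock) U lock]) = {0, 2, 3}
|Sat(A[(~crit | lock) U lock])| = |{0, 2, 3}| = 3.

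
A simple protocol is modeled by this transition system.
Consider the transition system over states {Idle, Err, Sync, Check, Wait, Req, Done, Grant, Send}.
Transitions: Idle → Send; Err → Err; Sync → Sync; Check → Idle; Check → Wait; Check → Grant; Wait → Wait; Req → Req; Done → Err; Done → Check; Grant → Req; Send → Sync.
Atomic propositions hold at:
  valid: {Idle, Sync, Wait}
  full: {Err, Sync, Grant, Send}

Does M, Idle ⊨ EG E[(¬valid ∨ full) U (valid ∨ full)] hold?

Yes

Sat(¬valid) = {Err, Check, Req, Done, Grant, Send}
Sat(¬valid ∨ full) = {Err, Sync, Check, Req, Done, Grant, Send}
Sat(valid ∨ full) = {Idle, Err, Sync, Wait, Grant, Send}
E[(¬valid ∨ full) U (valid ∨ full)]: least fixpoint, start Z0 = Sat((valid ∨ full)) = {Idle, Err, Sync, Wait, Grant, Send}, add states in Sat(¬valid ∨ full) with some successor in Z. Z1 = {Idle, Err, Sync, Check, Wait, Done, Grant, Send}; fixed.
Sat(E[(¬valid ∨ full) U (valid ∨ full)]) = {Idle, Err, Sync, Check, Wait, Done, Grant, Send}
EG E[(¬valid ∨ full) U (valid ∨ full)]: greatest fixpoint, start Z0 = {Idle, Err, Sync, Check, Wait, Done, Grant, Send}, keep only states in Sat with some successor in Z. Z1 = {Idle, Err, Sync, Check, Wait, Done, Send}; fixed.
Sat(EG E[(¬valid ∨ full) U (valid ∨ full)]) = {Idle, Err, Sync, Check, Wait, Done, Send}
Idle ∈ Sat(EG E[(¬valid ∨ full) U (valid ∨ full)]) = {Idle, Err, Sync, Check, Wait, Done, Send}, so the formula holds at Idle.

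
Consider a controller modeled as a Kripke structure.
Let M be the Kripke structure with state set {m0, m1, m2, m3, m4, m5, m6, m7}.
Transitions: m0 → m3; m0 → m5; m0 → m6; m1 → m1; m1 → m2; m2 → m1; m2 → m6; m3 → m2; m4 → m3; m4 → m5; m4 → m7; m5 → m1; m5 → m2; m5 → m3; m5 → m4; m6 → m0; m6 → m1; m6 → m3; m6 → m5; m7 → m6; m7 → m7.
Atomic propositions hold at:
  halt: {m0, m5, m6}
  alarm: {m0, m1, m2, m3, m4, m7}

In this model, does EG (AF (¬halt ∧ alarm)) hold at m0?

No

Sat(¬halt) = {m1, m2, m3, m4, m7}
Sat(¬halt ∧ alarm) = {m1, m2, m3, m4, m7}
AF (¬halt ∧ alarm): least fixpoint, start Z0 = {m1, m2, m3, m4, m7}, add states with every successor in Z. Z1 = {m1, m2, m3, m4, m5, m7}; fixed.
Sat(AF (¬halt ∧ alarm)) = {m1, m2, m3, m4, m5, m7}
EG (AF (¬halt ∧ alarm)): greatest fixpoint, start Z0 = {m1, m2, m3, m4, m5, m7}, keep only states in Sat with some successor in Z. Already a fixed point.
Sat(EG (AF (¬halt ∧ alarm))) = {m1, m2, m3, m4, m5, m7}
m0 ∉ Sat(EG (AF (¬halt ∧ alarm))) = {m1, m2, m3, m4, m5, m7}, so the formula does not hold at m0.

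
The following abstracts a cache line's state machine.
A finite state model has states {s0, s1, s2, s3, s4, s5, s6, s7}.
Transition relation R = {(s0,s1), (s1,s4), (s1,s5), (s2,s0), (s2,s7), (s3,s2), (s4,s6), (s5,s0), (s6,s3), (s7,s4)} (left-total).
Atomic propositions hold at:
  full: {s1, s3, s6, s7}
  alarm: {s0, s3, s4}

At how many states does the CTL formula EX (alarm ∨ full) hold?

Sat(alarm ∨ full) = {s0, s1, s3, s4, s6, s7}
Sat(EX (alarm ∨ full)) = {s : some successor in {s0, s1, s3, s4, s6, s7}} = {s0, s1, s2, s4, s5, s6, s7}
|Sat(EX (alarm ∨ full))| = |{s0, s1, s2, s4, s5, s6, s7}| = 7.

7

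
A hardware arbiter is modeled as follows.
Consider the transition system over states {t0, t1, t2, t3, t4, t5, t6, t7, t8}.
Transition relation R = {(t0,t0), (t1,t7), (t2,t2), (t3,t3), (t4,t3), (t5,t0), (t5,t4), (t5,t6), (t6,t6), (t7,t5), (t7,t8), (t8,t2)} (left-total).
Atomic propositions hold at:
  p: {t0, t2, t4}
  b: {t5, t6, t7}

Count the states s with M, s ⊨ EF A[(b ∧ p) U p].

7

Sat(b ∧ p) = ∅
A[(b ∧ p) U p]: least fixpoint, start Z0 = Sat(p) = {t0, t2, t4}, add states in Sat(b ∧ p) with every successor in Z. Already a fixed point.
Sat(A[(b ∧ p) U p]) = {t0, t2, t4}
EF A[(b ∧ p) U p]: least fixpoint, start Z0 = {t0, t2, t4}, add states with some successor in Z. Z1 = {t0, t2, t4, t5, t8}; Z2 = {t0, t2, t4, t5, t7, t8}; Z3 = {t0, t1, t2, t4, t5, t7, t8}; fixed.
Sat(EF A[(b ∧ p) U p]) = {t0, t1, t2, t4, t5, t7, t8}
|Sat(EF A[(b ∧ p) U p])| = |{t0, t1, t2, t4, t5, t7, t8}| = 7.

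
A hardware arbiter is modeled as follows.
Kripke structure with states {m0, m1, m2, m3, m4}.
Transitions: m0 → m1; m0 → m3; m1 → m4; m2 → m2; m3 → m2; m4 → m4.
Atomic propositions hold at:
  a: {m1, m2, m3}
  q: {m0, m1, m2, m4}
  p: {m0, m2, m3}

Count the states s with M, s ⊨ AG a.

AG a: greatest fixpoint, start Z0 = {m1, m2, m3}, keep only states in Sat with every successor in Z. Z1 = {m2, m3}; fixed.
Sat(AG a) = {m2, m3}
|Sat(AG a)| = |{m2, m3}| = 2.

2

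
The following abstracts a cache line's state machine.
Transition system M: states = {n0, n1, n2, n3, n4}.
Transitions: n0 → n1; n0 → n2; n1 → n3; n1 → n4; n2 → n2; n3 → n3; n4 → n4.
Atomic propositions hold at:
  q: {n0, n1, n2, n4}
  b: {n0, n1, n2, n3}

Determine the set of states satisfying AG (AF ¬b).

Sat(¬b) = {n4}
AF ¬b: least fixpoint, start Z0 = {n4}, add states with every successor in Z. Already a fixed point.
Sat(AF ¬b) = {n4}
AG (AF ¬b): greatest fixpoint, start Z0 = {n4}, keep only states in Sat with every successor in Z. Already a fixed point.
Sat(AG (AF ¬b)) = {n4}

{n4}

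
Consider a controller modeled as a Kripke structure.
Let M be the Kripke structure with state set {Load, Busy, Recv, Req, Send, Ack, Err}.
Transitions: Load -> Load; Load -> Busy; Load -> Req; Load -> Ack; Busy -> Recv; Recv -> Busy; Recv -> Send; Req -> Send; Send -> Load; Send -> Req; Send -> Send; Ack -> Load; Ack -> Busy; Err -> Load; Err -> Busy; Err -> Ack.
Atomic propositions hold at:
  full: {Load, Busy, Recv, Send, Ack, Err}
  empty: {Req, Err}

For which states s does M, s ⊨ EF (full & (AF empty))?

AF empty: least fixpoint, start Z0 = {Req, Err}, add states with every successor in Z. Already a fixed point.
Sat(AF empty) = {Req, Err}
Sat(full & (AF empty)) = {Err}
EF (full & (AF empty)): least fixpoint, start Z0 = {Err}, add states with some successor in Z. Already a fixed point.
Sat(EF (full & (AF empty))) = {Err}

{Err}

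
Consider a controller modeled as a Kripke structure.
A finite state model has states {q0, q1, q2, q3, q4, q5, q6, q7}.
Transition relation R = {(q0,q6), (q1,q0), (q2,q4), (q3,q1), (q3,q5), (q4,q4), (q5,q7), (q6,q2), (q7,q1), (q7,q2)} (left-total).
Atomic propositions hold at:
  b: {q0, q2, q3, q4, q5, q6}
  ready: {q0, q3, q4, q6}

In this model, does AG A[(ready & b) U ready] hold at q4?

Yes

Sat(ready & b) = {q0, q3, q4, q6}
A[(ready & b) U ready]: least fixpoint, start Z0 = Sat(ready) = {q0, q3, q4, q6}, add states in Sat(ready & b) with every successor in Z. Already a fixed point.
Sat(A[(ready & b) U ready]) = {q0, q3, q4, q6}
AG A[(ready & b) U ready]: greatest fixpoint, start Z0 = {q0, q3, q4, q6}, keep only states in Sat with every successor in Z. Z1 = {q0, q4}; Z2 = {q4}; fixed.
Sat(AG A[(ready & b) U ready]) = {q4}
q4 ∈ Sat(AG A[(ready & b) U ready]) = {q4}, so the formula holds at q4.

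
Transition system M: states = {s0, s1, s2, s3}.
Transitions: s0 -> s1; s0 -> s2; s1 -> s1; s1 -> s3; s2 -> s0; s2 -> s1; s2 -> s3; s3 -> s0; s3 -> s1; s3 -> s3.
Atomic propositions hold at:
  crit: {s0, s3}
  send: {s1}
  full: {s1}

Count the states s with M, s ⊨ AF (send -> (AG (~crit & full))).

3

Sat(~crit) = {s1, s2}
Sat(~crit & full) = {s1}
AG (~crit & full): greatest fixpoint, start Z0 = {s1}, keep only states in Sat with every successor in Z. Z1 = ∅; fixed.
Sat(AG (~crit & full)) = ∅
Sat(send -> (AG (~crit & full))) = {s0, s2, s3}
AF (send -> (AG (~crit & full))): least fixpoint, start Z0 = {s0, s2, s3}, add states with every successor in Z. Already a fixed point.
Sat(AF (send -> (AG (~crit & full)))) = {s0, s2, s3}
|Sat(AF (send -> (AG (~crit & full))))| = |{s0, s2, s3}| = 3.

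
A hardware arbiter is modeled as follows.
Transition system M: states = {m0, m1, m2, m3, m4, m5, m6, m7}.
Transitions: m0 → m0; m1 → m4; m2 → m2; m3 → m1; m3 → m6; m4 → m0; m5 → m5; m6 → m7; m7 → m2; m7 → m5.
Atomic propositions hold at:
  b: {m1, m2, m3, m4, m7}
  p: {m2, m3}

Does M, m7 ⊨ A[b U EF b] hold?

Yes

EF b: least fixpoint, start Z0 = {m1, m2, m3, m4, m7}, add states with some successor in Z. Z1 = {m1, m2, m3, m4, m6, m7}; fixed.
Sat(EF b) = {m1, m2, m3, m4, m6, m7}
A[b U EF b]: least fixpoint, start Z0 = Sat(EF b) = {m1, m2, m3, m4, m6, m7}, add states in Sat(b) with every successor in Z. Already a fixed point.
Sat(A[b U EF b]) = {m1, m2, m3, m4, m6, m7}
m7 ∈ Sat(A[b U EF b]) = {m1, m2, m3, m4, m6, m7}, so the formula holds at m7.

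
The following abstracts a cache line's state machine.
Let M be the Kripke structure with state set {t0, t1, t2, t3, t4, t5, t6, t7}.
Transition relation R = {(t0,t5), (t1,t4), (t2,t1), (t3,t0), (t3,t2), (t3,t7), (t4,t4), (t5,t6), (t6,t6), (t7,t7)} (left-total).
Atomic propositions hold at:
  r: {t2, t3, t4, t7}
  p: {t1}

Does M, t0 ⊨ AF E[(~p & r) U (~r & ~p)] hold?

Sat(~p) = {t0, t2, t3, t4, t5, t6, t7}
Sat(~p & r) = {t2, t3, t4, t7}
Sat(~r) = {t0, t1, t5, t6}
Sat(~r & ~p) = {t0, t5, t6}
E[(~p & r) U (~r & ~p)]: least fixpoint, start Z0 = Sat((~r & ~p)) = {t0, t5, t6}, add states in Sat(~p & r) with some successor in Z. Z1 = {t0, t3, t5, t6}; fixed.
Sat(E[(~p & r) U (~r & ~p)]) = {t0, t3, t5, t6}
AF E[(~p & r) U (~r & ~p)]: least fixpoint, start Z0 = {t0, t3, t5, t6}, add states with every successor in Z. Already a fixed point.
Sat(AF E[(~p & r) U (~r & ~p)]) = {t0, t3, t5, t6}
t0 ∈ Sat(AF E[(~p & r) U (~r & ~p)]) = {t0, t3, t5, t6}, so the formula holds at t0.

Yes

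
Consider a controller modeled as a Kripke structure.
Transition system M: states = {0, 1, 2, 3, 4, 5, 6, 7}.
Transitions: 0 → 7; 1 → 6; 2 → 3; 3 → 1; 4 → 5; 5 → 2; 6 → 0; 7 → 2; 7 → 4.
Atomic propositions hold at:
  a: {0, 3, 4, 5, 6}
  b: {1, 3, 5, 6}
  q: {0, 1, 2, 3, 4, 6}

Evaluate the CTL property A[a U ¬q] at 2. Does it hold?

No

Sat(¬q) = {5, 7}
A[a U ¬q]: least fixpoint, start Z0 = Sat(¬q) = {5, 7}, add states in Sat(a) with every successor in Z. Z1 = {0, 4, 5, 7}; Z2 = {0, 4, 5, 6, 7}; fixed.
Sat(A[a U ¬q]) = {0, 4, 5, 6, 7}
2 ∉ Sat(A[a U ¬q]) = {0, 4, 5, 6, 7}, so the formula does not hold at 2.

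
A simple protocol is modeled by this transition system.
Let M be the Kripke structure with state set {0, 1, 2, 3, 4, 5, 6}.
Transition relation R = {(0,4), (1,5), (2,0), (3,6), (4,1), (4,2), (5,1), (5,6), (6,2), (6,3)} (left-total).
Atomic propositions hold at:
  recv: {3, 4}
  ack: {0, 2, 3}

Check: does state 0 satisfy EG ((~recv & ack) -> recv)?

Sat(~recv) = {0, 1, 2, 5, 6}
Sat(~recv & ack) = {0, 2}
Sat((~recv & ack) -> recv) = {1, 3, 4, 5, 6}
EG ((~recv & ack) -> recv): greatest fixpoint, start Z0 = {1, 3, 4, 5, 6}, keep only states in Sat with some successor in Z. Already a fixed point.
Sat(EG ((~recv & ack) -> recv)) = {1, 3, 4, 5, 6}
0 ∉ Sat(EG ((~recv & ack) -> recv)) = {1, 3, 4, 5, 6}, so the formula does not hold at 0.

No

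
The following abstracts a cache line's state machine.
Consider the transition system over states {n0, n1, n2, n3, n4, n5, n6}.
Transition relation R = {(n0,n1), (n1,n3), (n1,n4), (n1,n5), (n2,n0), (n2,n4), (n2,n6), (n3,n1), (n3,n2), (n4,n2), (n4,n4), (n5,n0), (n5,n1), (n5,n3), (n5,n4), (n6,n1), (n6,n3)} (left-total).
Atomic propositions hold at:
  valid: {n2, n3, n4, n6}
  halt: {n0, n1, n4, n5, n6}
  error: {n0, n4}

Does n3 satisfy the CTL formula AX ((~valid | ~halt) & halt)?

Sat(~valid) = {n0, n1, n5}
Sat(~halt) = {n2, n3}
Sat(~valid | ~halt) = {n0, n1, n2, n3, n5}
Sat((~valid | ~halt) & halt) = {n0, n1, n5}
Sat(AX ((~valid | ~halt) & halt)) = {s : every successor in {n0, n1, n5}} = {n0}
n3 ∉ Sat(AX ((~valid | ~halt) & halt)) = {n0}, so the formula does not hold at n3.

No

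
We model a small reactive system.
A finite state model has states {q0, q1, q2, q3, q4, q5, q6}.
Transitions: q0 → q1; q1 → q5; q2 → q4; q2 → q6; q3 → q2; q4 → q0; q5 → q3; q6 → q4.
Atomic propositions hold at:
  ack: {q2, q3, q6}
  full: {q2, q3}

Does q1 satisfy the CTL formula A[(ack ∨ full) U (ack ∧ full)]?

Sat(ack ∨ full) = {q2, q3, q6}
Sat(ack ∧ full) = {q2, q3}
A[(ack ∨ full) U (ack ∧ full)]: least fixpoint, start Z0 = Sat((ack ∧ full)) = {q2, q3}, add states in Sat(ack ∨ full) with every successor in Z. Already a fixed point.
Sat(A[(ack ∨ full) U (ack ∧ full)]) = {q2, q3}
q1 ∉ Sat(A[(ack ∨ full) U (ack ∧ full)]) = {q2, q3}, so the formula does not hold at q1.

No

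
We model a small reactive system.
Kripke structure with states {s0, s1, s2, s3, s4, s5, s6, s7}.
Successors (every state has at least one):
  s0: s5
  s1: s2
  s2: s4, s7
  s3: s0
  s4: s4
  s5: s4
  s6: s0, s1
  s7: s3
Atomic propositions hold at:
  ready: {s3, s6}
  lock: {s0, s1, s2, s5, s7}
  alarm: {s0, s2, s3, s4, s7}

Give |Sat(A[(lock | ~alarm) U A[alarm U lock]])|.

7

Sat(~alarm) = {s1, s5, s6}
Sat(lock | ~alarm) = {s0, s1, s2, s5, s6, s7}
A[alarm U lock]: least fixpoint, start Z0 = Sat(lock) = {s0, s1, s2, s5, s7}, add states in Sat(alarm) with every successor in Z. Z1 = {s0, s1, s2, s3, s5, s7}; fixed.
Sat(A[alarm U lock]) = {s0, s1, s2, s3, s5, s7}
A[(lock | ~alarm) U A[alarm U lock]]: least fixpoint, start Z0 = Sat(A[alarm U lock]) = {s0, s1, s2, s3, s5, s7}, add states in Sat(lock | ~alarm) with every successor in Z. Z1 = {s0, s1, s2, s3, s5, s6, s7}; fixed.
Sat(A[(lock | ~alarm) U A[alarm U lock]]) = {s0, s1, s2, s3, s5, s6, s7}
|Sat(A[(lock | ~alarm) U A[alarm U lock]])| = |{s0, s1, s2, s3, s5, s6, s7}| = 7.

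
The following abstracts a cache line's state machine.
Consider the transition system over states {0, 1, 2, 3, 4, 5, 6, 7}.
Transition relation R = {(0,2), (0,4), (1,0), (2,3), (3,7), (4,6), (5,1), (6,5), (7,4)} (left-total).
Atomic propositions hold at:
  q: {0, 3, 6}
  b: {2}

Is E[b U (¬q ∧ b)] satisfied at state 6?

No

Sat(¬q) = {1, 2, 4, 5, 7}
Sat(¬q ∧ b) = {2}
E[b U (¬q ∧ b)]: least fixpoint, start Z0 = Sat((¬q ∧ b)) = {2}, add states in Sat(b) with some successor in Z. Already a fixed point.
Sat(E[b U (¬q ∧ b)]) = {2}
6 ∉ Sat(E[b U (¬q ∧ b)]) = {2}, so the formula does not hold at 6.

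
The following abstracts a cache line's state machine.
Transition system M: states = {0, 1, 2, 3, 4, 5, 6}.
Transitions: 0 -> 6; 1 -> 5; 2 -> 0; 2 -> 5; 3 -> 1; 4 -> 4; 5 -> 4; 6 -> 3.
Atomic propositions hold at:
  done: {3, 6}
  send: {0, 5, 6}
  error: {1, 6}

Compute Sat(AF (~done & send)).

{0, 1, 2, 3, 5, 6}

Sat(~done) = {0, 1, 2, 4, 5}
Sat(~done & send) = {0, 5}
AF (~done & send): least fixpoint, start Z0 = {0, 5}, add states with every successor in Z. Z1 = {0, 1, 2, 5}; Z2 = {0, 1, 2, 3, 5}; Z3 = {0, 1, 2, 3, 5, 6}; fixed.
Sat(AF (~done & send)) = {0, 1, 2, 3, 5, 6}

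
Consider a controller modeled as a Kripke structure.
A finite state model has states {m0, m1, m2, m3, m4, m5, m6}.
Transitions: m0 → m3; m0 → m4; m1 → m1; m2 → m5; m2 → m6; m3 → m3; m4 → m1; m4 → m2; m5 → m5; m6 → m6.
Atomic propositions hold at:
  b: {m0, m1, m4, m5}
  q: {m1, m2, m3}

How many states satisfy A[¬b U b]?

4

Sat(¬b) = {m2, m3, m6}
A[¬b U b]: least fixpoint, start Z0 = Sat(b) = {m0, m1, m4, m5}, add states in Sat(¬b) with every successor in Z. Already a fixed point.
Sat(A[¬b U b]) = {m0, m1, m4, m5}
|Sat(A[¬b U b])| = |{m0, m1, m4, m5}| = 4.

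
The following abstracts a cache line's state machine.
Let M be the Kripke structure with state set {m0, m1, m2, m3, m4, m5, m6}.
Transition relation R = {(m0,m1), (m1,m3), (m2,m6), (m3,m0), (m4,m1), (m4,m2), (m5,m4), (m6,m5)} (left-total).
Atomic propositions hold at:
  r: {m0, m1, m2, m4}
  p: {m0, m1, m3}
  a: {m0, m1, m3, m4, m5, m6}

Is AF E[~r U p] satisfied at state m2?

No

Sat(~r) = {m3, m5, m6}
E[~r U p]: least fixpoint, start Z0 = Sat(p) = {m0, m1, m3}, add states in Sat(~r) with some successor in Z. Already a fixed point.
Sat(E[~r U p]) = {m0, m1, m3}
AF E[~r U p]: least fixpoint, start Z0 = {m0, m1, m3}, add states with every successor in Z. Already a fixed point.
Sat(AF E[~r U p]) = {m0, m1, m3}
m2 ∉ Sat(AF E[~r U p]) = {m0, m1, m3}, so the formula does not hold at m2.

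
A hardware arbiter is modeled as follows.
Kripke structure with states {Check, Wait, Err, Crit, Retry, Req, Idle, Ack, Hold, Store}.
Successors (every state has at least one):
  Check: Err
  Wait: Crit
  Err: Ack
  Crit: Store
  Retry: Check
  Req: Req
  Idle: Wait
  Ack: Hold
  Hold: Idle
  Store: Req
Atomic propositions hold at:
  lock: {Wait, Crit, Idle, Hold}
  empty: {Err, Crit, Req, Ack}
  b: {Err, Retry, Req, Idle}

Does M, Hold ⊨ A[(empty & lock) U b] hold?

No

Sat(empty & lock) = {Crit}
A[(empty & lock) U b]: least fixpoint, start Z0 = Sat(b) = {Err, Retry, Req, Idle}, add states in Sat(empty & lock) with every successor in Z. Already a fixed point.
Sat(A[(empty & lock) U b]) = {Err, Retry, Req, Idle}
Hold ∉ Sat(A[(empty & lock) U b]) = {Err, Retry, Req, Idle}, so the formula does not hold at Hold.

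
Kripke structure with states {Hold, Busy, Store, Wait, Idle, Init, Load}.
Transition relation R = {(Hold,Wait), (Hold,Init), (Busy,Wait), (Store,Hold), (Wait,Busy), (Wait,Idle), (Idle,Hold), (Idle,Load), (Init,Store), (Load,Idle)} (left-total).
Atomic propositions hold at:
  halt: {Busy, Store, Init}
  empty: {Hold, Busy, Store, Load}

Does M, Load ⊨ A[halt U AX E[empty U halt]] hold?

E[empty U halt]: least fixpoint, start Z0 = Sat(halt) = {Busy, Store, Init}, add states in Sat(empty) with some successor in Z. Z1 = {Hold, Busy, Store, Init}; fixed.
Sat(E[empty U halt]) = {Hold, Busy, Store, Init}
Sat(AX E[empty U halt]) = {s : every successor in {Hold, Busy, Store, Init}} = {Store, Init}
A[halt U AX E[empty U halt]]: least fixpoint, start Z0 = Sat(AX E[empty U halt]) = {Store, Init}, add states in Sat(halt) with every successor in Z. Already a fixed point.
Sat(A[halt U AX E[empty U halt]]) = {Store, Init}
Load ∉ Sat(A[halt U AX E[empty U halt]]) = {Store, Init}, so the formula does not hold at Load.

No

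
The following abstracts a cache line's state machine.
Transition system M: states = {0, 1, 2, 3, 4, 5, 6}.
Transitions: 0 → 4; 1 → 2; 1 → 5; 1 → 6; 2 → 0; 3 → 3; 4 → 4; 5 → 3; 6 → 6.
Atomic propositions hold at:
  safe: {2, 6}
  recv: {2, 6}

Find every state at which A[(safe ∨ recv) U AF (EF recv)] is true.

Sat(safe ∨ recv) = {2, 6}
EF recv: least fixpoint, start Z0 = {2, 6}, add states with some successor in Z. Z1 = {1, 2, 6}; fixed.
Sat(EF recv) = {1, 2, 6}
AF (EF recv): least fixpoint, start Z0 = {1, 2, 6}, add states with every successor in Z. Already a fixed point.
Sat(AF (EF recv)) = {1, 2, 6}
A[(safe ∨ recv) U AF (EF recv)]: least fixpoint, start Z0 = Sat(AF (EF recv)) = {1, 2, 6}, add states in Sat(safe ∨ recv) with every successor in Z. Already a fixed point.
Sat(A[(safe ∨ recv) U AF (EF recv)]) = {1, 2, 6}

{1, 2, 6}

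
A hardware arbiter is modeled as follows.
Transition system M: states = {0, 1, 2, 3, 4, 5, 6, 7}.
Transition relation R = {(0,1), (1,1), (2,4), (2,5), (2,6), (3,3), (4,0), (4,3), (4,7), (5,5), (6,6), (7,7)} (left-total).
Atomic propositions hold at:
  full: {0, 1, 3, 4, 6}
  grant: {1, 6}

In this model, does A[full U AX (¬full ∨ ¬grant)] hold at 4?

Sat(¬full) = {2, 5, 7}
Sat(¬grant) = {0, 2, 3, 4, 5, 7}
Sat(¬full ∨ ¬grant) = {0, 2, 3, 4, 5, 7}
Sat(AX (¬full ∨ ¬grant)) = {s : every successor in {0, 2, 3, 4, 5, 7}} = {3, 4, 5, 7}
A[full U AX (¬full ∨ ¬grant)]: least fixpoint, start Z0 = Sat(AX (¬full ∨ ¬grant)) = {3, 4, 5, 7}, add states in Sat(full) with every successor in Z. Already a fixed point.
Sat(A[full U AX (¬full ∨ ¬grant)]) = {3, 4, 5, 7}
4 ∈ Sat(A[full U AX (¬full ∨ ¬grant)]) = {3, 4, 5, 7}, so the formula holds at 4.

Yes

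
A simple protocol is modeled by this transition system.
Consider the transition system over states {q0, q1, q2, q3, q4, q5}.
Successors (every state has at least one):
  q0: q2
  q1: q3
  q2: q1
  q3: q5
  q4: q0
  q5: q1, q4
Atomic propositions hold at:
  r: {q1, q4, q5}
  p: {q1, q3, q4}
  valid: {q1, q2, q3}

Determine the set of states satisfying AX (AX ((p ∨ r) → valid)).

Sat(p ∨ r) = {q1, q3, q4, q5}
Sat((p ∨ r) → valid) = {q0, q1, q2, q3}
Sat(AX ((p ∨ r) → valid)) = {s : every successor in {q0, q1, q2, q3}} = {q0, q1, q2, q4}
Sat(AX (AX ((p ∨ r) → valid))) = {s : every successor in {q0, q1, q2, q4}} = {q0, q2, q4, q5}

{q0, q2, q4, q5}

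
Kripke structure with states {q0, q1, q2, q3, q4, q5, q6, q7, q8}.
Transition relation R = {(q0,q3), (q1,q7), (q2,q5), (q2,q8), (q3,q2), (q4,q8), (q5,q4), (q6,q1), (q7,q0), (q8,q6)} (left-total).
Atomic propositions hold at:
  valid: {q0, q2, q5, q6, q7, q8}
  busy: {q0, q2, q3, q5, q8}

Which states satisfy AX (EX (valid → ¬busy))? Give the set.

{q2, q4, q6, q7, q8}

Sat(¬busy) = {q1, q4, q6, q7}
Sat(valid → ¬busy) = {q1, q3, q4, q6, q7}
Sat(EX (valid → ¬busy)) = {s : some successor in {q1, q3, q4, q6, q7}} = {q0, q1, q5, q6, q8}
Sat(AX (EX (valid → ¬busy))) = {s : every successor in {q0, q1, q5, q6, q8}} = {q2, q4, q6, q7, q8}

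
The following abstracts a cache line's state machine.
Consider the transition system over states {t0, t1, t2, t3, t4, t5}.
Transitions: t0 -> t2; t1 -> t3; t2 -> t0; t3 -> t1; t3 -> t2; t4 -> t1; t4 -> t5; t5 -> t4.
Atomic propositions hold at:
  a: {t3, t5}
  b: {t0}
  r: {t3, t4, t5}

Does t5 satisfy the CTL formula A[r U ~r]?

Sat(~r) = {t0, t1, t2}
A[r U ~r]: least fixpoint, start Z0 = Sat(~r) = {t0, t1, t2}, add states in Sat(r) with every successor in Z. Z1 = {t0, t1, t2, t3}; fixed.
Sat(A[r U ~r]) = {t0, t1, t2, t3}
t5 ∉ Sat(A[r U ~r]) = {t0, t1, t2, t3}, so the formula does not hold at t5.

No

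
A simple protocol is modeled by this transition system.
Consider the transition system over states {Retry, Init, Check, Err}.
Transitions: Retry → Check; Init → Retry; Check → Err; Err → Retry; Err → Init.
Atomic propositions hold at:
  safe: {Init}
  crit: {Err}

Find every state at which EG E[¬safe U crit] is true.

{Retry, Check, Err}

Sat(¬safe) = {Retry, Check, Err}
E[¬safe U crit]: least fixpoint, start Z0 = Sat(crit) = {Err}, add states in Sat(¬safe) with some successor in Z. Z1 = {Check, Err}; Z2 = {Retry, Check, Err}; fixed.
Sat(E[¬safe U crit]) = {Retry, Check, Err}
EG E[¬safe U crit]: greatest fixpoint, start Z0 = {Retry, Check, Err}, keep only states in Sat with some successor in Z. Already a fixed point.
Sat(EG E[¬safe U crit]) = {Retry, Check, Err}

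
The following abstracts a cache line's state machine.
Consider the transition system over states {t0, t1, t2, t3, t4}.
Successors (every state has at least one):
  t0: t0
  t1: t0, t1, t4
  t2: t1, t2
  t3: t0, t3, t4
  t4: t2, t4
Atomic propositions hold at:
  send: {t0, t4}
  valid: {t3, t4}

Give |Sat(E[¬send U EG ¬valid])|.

4

Sat(¬send) = {t1, t2, t3}
Sat(¬valid) = {t0, t1, t2}
EG ¬valid: greatest fixpoint, start Z0 = {t0, t1, t2}, keep only states in Sat with some successor in Z. Already a fixed point.
Sat(EG ¬valid) = {t0, t1, t2}
E[¬send U EG ¬valid]: least fixpoint, start Z0 = Sat(EG ¬valid) = {t0, t1, t2}, add states in Sat(¬send) with some successor in Z. Z1 = {t0, t1, t2, t3}; fixed.
Sat(E[¬send U EG ¬valid]) = {t0, t1, t2, t3}
|Sat(E[¬send U EG ¬valid])| = |{t0, t1, t2, t3}| = 4.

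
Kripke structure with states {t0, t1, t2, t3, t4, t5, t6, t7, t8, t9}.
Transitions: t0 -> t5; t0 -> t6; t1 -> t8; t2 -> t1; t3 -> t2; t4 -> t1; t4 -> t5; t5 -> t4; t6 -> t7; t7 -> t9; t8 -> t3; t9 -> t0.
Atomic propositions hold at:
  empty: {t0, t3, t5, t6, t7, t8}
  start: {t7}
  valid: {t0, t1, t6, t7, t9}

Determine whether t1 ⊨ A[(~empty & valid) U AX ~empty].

Sat(~empty) = {t1, t2, t4, t9}
Sat(~empty & valid) = {t1, t9}
Sat(AX ~empty) = {s : every successor in {t1, t2, t4, t9}} = {t2, t3, t5, t7}
A[(~empty & valid) U AX ~empty]: least fixpoint, start Z0 = Sat(AX ~empty) = {t2, t3, t5, t7}, add states in Sat(~empty & valid) with every successor in Z. Already a fixed point.
Sat(A[(~empty & valid) U AX ~empty]) = {t2, t3, t5, t7}
t1 ∉ Sat(A[(~empty & valid) U AX ~empty]) = {t2, t3, t5, t7}, so the formula does not hold at t1.

No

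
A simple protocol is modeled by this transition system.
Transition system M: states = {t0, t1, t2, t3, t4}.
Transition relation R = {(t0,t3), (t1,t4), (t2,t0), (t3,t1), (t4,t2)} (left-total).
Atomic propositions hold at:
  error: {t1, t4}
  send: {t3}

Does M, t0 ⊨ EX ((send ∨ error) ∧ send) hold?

Sat(send ∨ error) = {t1, t3, t4}
Sat((send ∨ error) ∧ send) = {t3}
Sat(EX ((send ∨ error) ∧ send)) = {s : some successor in {t3}} = {t0}
t0 ∈ Sat(EX ((send ∨ error) ∧ send)) = {t0}, so the formula holds at t0.

Yes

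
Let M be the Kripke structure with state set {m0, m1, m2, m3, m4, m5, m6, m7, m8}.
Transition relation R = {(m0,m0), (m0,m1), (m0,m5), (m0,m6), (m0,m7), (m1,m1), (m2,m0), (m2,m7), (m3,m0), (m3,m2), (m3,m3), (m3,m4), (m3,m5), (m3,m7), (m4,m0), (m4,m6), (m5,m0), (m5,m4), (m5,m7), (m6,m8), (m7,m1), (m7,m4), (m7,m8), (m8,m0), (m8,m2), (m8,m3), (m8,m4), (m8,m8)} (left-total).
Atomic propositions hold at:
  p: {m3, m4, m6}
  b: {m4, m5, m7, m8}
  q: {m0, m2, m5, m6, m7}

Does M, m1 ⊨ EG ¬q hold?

Yes

Sat(¬q) = {m1, m3, m4, m8}
EG ¬q: greatest fixpoint, start Z0 = {m1, m3, m4, m8}, keep only states in Sat with some successor in Z. Z1 = {m1, m3, m8}; fixed.
Sat(EG ¬q) = {m1, m3, m8}
m1 ∈ Sat(EG ¬q) = {m1, m3, m8}, so the formula holds at m1.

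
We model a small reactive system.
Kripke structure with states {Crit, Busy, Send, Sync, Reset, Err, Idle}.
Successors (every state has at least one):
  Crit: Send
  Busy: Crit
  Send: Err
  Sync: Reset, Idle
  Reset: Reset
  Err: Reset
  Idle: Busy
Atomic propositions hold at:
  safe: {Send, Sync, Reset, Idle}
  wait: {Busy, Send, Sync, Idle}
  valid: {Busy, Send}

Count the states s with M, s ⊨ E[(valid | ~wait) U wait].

5

Sat(~wait) = {Crit, Reset, Err}
Sat(valid | ~wait) = {Crit, Busy, Send, Reset, Err}
E[(valid | ~wait) U wait]: least fixpoint, start Z0 = Sat(wait) = {Busy, Send, Sync, Idle}, add states in Sat(valid | ~wait) with some successor in Z. Z1 = {Crit, Busy, Send, Sync, Idle}; fixed.
Sat(E[(valid | ~wait) U wait]) = {Crit, Busy, Send, Sync, Idle}
|Sat(E[(valid | ~wait) U wait])| = |{Crit, Busy, Send, Sync, Idle}| = 5.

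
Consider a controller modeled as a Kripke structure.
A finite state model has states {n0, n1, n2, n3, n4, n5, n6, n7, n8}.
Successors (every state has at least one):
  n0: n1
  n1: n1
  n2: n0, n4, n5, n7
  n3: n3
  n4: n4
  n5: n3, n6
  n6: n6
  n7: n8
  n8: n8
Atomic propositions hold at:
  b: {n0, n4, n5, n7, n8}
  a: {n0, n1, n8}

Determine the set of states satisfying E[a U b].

E[a U b]: least fixpoint, start Z0 = Sat(b) = {n0, n4, n5, n7, n8}, add states in Sat(a) with some successor in Z. Already a fixed point.
Sat(E[a U b]) = {n0, n4, n5, n7, n8}

{n0, n4, n5, n7, n8}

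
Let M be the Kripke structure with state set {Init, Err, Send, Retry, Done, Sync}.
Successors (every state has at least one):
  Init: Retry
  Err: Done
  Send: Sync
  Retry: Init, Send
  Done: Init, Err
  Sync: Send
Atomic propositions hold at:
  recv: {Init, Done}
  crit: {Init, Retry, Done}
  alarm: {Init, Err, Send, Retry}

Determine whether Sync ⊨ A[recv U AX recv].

No

Sat(AX recv) = {s : every successor in {Init, Done}} = {Err}
A[recv U AX recv]: least fixpoint, start Z0 = Sat(AX recv) = {Err}, add states in Sat(recv) with every successor in Z. Already a fixed point.
Sat(A[recv U AX recv]) = {Err}
Sync ∉ Sat(A[recv U AX recv]) = {Err}, so the formula does not hold at Sync.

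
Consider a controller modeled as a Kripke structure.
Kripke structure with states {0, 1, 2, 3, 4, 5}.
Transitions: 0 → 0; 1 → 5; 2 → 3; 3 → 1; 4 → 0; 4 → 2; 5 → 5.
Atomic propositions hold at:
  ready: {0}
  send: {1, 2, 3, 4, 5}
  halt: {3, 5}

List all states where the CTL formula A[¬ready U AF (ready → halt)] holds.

Sat(¬ready) = {1, 2, 3, 4, 5}
Sat(ready → halt) = {1, 2, 3, 4, 5}
AF (ready → halt): least fixpoint, start Z0 = {1, 2, 3, 4, 5}, add states with every successor in Z. Already a fixed point.
Sat(AF (ready → halt)) = {1, 2, 3, 4, 5}
A[¬ready U AF (ready → halt)]: least fixpoint, start Z0 = Sat(AF (ready → halt)) = {1, 2, 3, 4, 5}, add states in Sat(¬ready) with every successor in Z. Already a fixed point.
Sat(A[¬ready U AF (ready → halt)]) = {1, 2, 3, 4, 5}

{1, 2, 3, 4, 5}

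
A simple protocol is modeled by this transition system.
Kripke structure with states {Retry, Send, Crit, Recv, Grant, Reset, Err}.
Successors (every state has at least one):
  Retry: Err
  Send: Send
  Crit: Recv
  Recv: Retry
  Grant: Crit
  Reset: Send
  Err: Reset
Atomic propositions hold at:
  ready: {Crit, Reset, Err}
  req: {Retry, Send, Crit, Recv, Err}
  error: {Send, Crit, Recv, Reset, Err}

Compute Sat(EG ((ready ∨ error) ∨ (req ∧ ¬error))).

{Retry, Send, Crit, Recv, Reset, Err}

Sat(ready ∨ error) = {Send, Crit, Recv, Reset, Err}
Sat(¬error) = {Retry, Grant}
Sat(req ∧ ¬error) = {Retry}
Sat((ready ∨ error) ∨ (req ∧ ¬error)) = {Retry, Send, Crit, Recv, Reset, Err}
EG ((ready ∨ error) ∨ (req ∧ ¬error)): greatest fixpoint, start Z0 = {Retry, Send, Crit, Recv, Reset, Err}, keep only states in Sat with some successor in Z. Already a fixed point.
Sat(EG ((ready ∨ error) ∨ (req ∧ ¬error))) = {Retry, Send, Crit, Recv, Reset, Err}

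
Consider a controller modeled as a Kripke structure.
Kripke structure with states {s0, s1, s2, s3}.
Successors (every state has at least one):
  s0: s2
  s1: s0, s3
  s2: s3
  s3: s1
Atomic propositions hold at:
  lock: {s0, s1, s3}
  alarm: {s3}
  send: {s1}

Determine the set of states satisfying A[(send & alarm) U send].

Sat(send & alarm) = ∅
A[(send & alarm) U send]: least fixpoint, start Z0 = Sat(send) = {s1}, add states in Sat(send & alarm) with every successor in Z. Already a fixed point.
Sat(A[(send & alarm) U send]) = {s1}

{s1}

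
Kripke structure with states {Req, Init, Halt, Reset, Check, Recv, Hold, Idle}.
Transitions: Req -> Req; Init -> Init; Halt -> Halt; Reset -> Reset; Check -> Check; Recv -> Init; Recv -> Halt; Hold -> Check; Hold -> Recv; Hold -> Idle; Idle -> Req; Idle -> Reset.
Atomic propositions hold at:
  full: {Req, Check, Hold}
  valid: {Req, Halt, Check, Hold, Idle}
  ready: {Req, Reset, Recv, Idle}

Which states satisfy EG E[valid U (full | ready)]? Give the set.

Sat(full | ready) = {Req, Reset, Check, Recv, Hold, Idle}
E[valid U (full | ready)]: least fixpoint, start Z0 = Sat((full | ready)) = {Req, Reset, Check, Recv, Hold, Idle}, add states in Sat(valid) with some successor in Z. Already a fixed point.
Sat(E[valid U (full | ready)]) = {Req, Reset, Check, Recv, Hold, Idle}
EG E[valid U (full | ready)]: greatest fixpoint, start Z0 = {Req, Reset, Check, Recv, Hold, Idle}, keep only states in Sat with some successor in Z. Z1 = {Req, Reset, Check, Hold, Idle}; fixed.
Sat(EG E[valid U (full | ready)]) = {Req, Reset, Check, Hold, Idle}

{Req, Reset, Check, Hold, Idle}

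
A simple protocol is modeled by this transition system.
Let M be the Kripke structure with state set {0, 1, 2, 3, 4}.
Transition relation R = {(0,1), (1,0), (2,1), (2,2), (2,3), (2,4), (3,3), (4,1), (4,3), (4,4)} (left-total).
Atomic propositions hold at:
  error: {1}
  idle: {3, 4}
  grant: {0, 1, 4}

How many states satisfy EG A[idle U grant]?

A[idle U grant]: least fixpoint, start Z0 = Sat(grant) = {0, 1, 4}, add states in Sat(idle) with every successor in Z. Already a fixed point.
Sat(A[idle U grant]) = {0, 1, 4}
EG A[idle U grant]: greatest fixpoint, start Z0 = {0, 1, 4}, keep only states in Sat with some successor in Z. Already a fixed point.
Sat(EG A[idle U grant]) = {0, 1, 4}
|Sat(EG A[idle U grant])| = |{0, 1, 4}| = 3.

3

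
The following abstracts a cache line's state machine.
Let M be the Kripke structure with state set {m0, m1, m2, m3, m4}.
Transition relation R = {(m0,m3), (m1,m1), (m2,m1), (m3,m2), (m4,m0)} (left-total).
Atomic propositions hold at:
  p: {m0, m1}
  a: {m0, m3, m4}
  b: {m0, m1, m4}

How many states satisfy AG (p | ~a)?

2

Sat(~a) = {m1, m2}
Sat(p | ~a) = {m0, m1, m2}
AG (p | ~a): greatest fixpoint, start Z0 = {m0, m1, m2}, keep only states in Sat with every successor in Z. Z1 = {m1, m2}; fixed.
Sat(AG (p | ~a)) = {m1, m2}
|Sat(AG (p | ~a))| = |{m1, m2}| = 2.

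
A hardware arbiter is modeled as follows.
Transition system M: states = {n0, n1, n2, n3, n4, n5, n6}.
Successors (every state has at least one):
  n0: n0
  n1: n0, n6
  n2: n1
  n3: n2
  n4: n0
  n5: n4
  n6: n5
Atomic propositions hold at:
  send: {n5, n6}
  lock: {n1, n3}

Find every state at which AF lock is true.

AF lock: least fixpoint, start Z0 = {n1, n3}, add states with every successor in Z. Z1 = {n1, n2, n3}; fixed.
Sat(AF lock) = {n1, n2, n3}

{n1, n2, n3}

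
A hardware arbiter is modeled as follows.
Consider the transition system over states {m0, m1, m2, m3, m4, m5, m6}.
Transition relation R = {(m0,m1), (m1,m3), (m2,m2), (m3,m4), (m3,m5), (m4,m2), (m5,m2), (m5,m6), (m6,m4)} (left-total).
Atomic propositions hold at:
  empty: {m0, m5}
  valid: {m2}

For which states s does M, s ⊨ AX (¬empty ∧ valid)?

Sat(¬empty) = {m1, m2, m3, m4, m6}
Sat(¬empty ∧ valid) = {m2}
Sat(AX (¬empty ∧ valid)) = {s : every successor in {m2}} = {m2, m4}

{m2, m4}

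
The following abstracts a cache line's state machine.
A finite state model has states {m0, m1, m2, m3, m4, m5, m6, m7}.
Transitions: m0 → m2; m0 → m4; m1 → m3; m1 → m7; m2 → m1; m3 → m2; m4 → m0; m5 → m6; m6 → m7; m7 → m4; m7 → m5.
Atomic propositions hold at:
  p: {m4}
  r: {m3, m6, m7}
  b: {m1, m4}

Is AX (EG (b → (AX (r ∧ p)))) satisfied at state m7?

No

Sat(r ∧ p) = ∅
Sat(AX (r ∧ p)) = {s : every successor in ∅} = ∅
Sat(b → (AX (r ∧ p))) = {m0, m2, m3, m5, m6, m7}
EG (b → (AX (r ∧ p))): greatest fixpoint, start Z0 = {m0, m2, m3, m5, m6, m7}, keep only states in Sat with some successor in Z. Z1 = {m0, m3, m5, m6, m7}; Z2 = {m5, m6, m7}; fixed.
Sat(EG (b → (AX (r ∧ p)))) = {m5, m6, m7}
Sat(AX (EG (b → (AX (r ∧ p))))) = {s : every successor in {m5, m6, m7}} = {m5, m6}
m7 ∉ Sat(AX (EG (b → (AX (r ∧ p))))) = {m5, m6}, so the formula does not hold at m7.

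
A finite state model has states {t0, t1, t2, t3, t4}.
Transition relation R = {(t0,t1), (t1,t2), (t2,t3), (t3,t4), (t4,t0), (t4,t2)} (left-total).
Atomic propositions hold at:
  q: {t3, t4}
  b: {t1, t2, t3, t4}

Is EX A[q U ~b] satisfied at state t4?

Sat(~b) = {t0}
A[q U ~b]: least fixpoint, start Z0 = Sat(~b) = {t0}, add states in Sat(q) with every successor in Z. Already a fixed point.
Sat(A[q U ~b]) = {t0}
Sat(EX A[q U ~b]) = {s : some successor in {t0}} = {t4}
t4 ∈ Sat(EX A[q U ~b]) = {t4}, so the formula holds at t4.

Yes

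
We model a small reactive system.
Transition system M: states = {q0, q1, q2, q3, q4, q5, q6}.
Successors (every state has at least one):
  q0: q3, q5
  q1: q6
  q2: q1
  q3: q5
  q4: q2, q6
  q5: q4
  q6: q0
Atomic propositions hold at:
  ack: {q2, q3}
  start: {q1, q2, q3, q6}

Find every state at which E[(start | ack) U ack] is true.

Sat(start | ack) = {q1, q2, q3, q6}
E[(start | ack) U ack]: least fixpoint, start Z0 = Sat(ack) = {q2, q3}, add states in Sat(start | ack) with some successor in Z. Already a fixed point.
Sat(E[(start | ack) U ack]) = {q2, q3}

{q2, q3}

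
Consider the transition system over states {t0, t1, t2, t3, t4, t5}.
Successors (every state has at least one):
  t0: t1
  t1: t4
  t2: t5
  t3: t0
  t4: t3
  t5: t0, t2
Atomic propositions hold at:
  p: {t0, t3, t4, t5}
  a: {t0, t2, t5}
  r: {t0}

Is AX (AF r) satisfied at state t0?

AF r: least fixpoint, start Z0 = {t0}, add states with every successor in Z. Z1 = {t0, t3}; Z2 = {t0, t3, t4}; Z3 = {t0, t1, t3, t4}; fixed.
Sat(AF r) = {t0, t1, t3, t4}
Sat(AX (AF r)) = {s : every successor in {t0, t1, t3, t4}} = {t0, t1, t3, t4}
t0 ∈ Sat(AX (AF r)) = {t0, t1, t3, t4}, so the formula holds at t0.

Yes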